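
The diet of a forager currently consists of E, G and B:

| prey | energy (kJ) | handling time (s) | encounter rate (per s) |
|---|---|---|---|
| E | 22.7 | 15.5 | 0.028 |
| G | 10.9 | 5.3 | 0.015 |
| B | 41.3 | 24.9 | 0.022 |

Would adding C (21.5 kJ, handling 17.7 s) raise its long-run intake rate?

Yes

Intake rate on the current diet: R = (0.028×22.7 + 0.015×10.9 + 0.022×41.3) / (1 + 0.028×15.5 + 0.015×5.3 + 0.022×24.9) = 1.708/2.061 = 0.8285 kJ/s.
C: E/h = 21.5/17.7 = 1.215 kJ/s.
Since 1.215 > R, including C increases the long-run rate.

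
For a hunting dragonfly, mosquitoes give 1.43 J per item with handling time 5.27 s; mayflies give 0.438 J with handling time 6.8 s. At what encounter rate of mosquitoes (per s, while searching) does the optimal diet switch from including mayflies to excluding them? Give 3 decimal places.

0.059 per s

Drop mayflies once their profitability E₂/h₂ falls below the rate achievable on mosquitoes alone: E₂/h₂ = λE₁/(1 + λh₁).
Solve for λ: λE₁h₂ = E₂(1 + λh₁) → λ(E₁h₂ − E₂h₁) = E₂ → λ = E₂/(E₁h₂ − E₂h₁).
λ = 0.438/(1.43×6.8 − 0.438×5.27) = 0.438/7.416 = 0.05906 per s.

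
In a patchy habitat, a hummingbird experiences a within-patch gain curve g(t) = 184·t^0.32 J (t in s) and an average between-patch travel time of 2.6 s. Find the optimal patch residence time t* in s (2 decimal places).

1.22 s

By the marginal value theorem, leave when the instantaneous gain rate g'(t) equals the habitat-wide average g(t)/(T + t).
g'(t) = 0.32·184·t^-0.68. Setting 0.32·184·t^-0.68 = 184·t^0.32/(2.6+t) gives 0.32(2.6+t) = t, so 0.68·t = 0.32×2.6.
t* = 0.32×2.6/0.68 = 1.224 s.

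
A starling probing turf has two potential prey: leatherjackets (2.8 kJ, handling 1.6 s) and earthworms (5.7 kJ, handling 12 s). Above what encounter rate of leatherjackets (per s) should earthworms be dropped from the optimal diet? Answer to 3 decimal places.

At the threshold, the rate on leatherjackets alone equals the profitability of earthworms: λ·2.8/(1 + λ·1.6) = 5.7/12 = 0.475.
Rearranging, λ(2.8 − 0.475×1.6) = 0.475, so λ = 0.475/2.04 = 0.2328 per s.

0.233 per s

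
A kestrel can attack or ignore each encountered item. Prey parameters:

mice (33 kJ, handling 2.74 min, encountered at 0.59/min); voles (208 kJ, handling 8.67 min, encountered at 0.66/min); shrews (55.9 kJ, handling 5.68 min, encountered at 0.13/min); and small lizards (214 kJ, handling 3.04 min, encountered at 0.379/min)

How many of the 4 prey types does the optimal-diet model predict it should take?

E/h in descending order: small lizards 70.4, voles 24, mice 12, shrews 9.84 kJ/min. The optimal diet is the largest prefix of this list for which every included type satisfies E_i/h_i > R on the types above it.
Rate on top 1: 37.69. voles: 24 < 37.69 → exclude; stop.
Optimal diet: small lizards — 1 of 4 types.

1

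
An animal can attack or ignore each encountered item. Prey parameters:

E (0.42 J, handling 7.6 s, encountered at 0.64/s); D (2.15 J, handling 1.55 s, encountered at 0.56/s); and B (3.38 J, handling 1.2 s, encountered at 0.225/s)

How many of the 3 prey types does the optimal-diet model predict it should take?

2

E/h in descending order: B 2.82, D 1.39, E 0.0553 J/s. The optimal diet is the largest prefix of this list for which every included type satisfies E_i/h_i > R on the types above it.
Rate on top 1: 0.5988. D: 1.39 > 0.5988 → include.
Rate on top 2: 0.9188. E: 0.0553 < 0.9188 → exclude; stop.
Optimal diet: B, D — 2 of 3 types.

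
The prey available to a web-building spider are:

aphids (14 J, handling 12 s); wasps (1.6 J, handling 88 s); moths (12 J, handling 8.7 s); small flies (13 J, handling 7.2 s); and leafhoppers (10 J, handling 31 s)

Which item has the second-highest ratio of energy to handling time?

In descending order of E/h:
small flies: 13/7.2 = 1.81 J/s
moths: 12/8.7 = 1.38 J/s
aphids: 14/12 = 1.17 J/s
leafhoppers: 10/31 = 0.323 J/s
wasps: 1.6/88 = 0.0182 J/s

moths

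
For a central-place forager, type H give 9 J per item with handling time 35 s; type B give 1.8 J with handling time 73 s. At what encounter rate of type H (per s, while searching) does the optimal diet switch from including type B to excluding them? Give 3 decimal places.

0.003 per s

Drop type B once their profitability E₂/h₂ falls below the rate achievable on type H alone: E₂/h₂ = λE₁/(1 + λh₁).
Solve for λ: λE₁h₂ = E₂(1 + λh₁) → λ(E₁h₂ − E₂h₁) = E₂ → λ = E₂/(E₁h₂ − E₂h₁).
λ = 1.8/(9×73 − 1.8×35) = 1.8/594 = 0.00303 per s.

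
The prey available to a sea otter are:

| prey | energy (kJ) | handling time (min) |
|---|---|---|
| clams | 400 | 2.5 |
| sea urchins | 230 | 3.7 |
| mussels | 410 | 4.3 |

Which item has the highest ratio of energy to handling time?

In descending order of E/h:
clams: 400/2.5 = 160 kJ/min
mussels: 410/4.3 = 95.3 kJ/min
sea urchins: 230/3.7 = 62.2 kJ/min

clams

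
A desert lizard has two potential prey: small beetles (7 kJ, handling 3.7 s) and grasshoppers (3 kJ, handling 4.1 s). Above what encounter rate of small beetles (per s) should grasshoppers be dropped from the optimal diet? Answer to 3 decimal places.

0.170 per s

The zero-one rule: include grasshoppers iff E₂/h₂ > λE₁/(1+λh₁). Equality gives the switch point.
λE₁h₂ = E₂ + λE₂h₁ ⇒ λ = E₂/(E₁h₂ − E₂h₁) = 3/(28.7 − 11.1) = 0.1705 per s.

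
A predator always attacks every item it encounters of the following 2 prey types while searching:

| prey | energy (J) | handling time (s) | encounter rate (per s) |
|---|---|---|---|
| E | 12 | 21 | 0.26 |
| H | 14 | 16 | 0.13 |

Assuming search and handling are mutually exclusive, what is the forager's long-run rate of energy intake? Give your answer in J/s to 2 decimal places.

R = Σλ_iE_i / (1 + Σλ_ih_i)
Numerator: 0.26×12 + 0.13×14 = 4.94
Denominator: 1 + 0.26×21 + 0.13×16 = 8.54
R = 4.94/8.54 = 0.5785 J/s

0.58 J/s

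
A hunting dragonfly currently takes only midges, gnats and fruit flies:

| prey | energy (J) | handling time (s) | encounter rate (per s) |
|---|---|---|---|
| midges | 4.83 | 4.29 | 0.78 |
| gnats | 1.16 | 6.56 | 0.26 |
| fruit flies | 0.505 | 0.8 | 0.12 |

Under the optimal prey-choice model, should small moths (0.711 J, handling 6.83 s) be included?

On midges, gnats and fruit flies alone, R = ΣλE/(1+Σλh) = 4.13/6.148 = 0.6717 J/s.
small moths: E/h = 0.711/6.83 = 0.1041 J/s.
Since 0.1041 < R, time spent handling small moths is better spent searching.

No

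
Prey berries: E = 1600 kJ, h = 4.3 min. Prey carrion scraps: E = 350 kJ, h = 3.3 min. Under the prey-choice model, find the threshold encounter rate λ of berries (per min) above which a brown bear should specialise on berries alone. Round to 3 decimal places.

0.093 per min

At the threshold, the rate on berries alone equals the profitability of carrion scraps: λ·1600/(1 + λ·4.3) = 350/3.3 = 106.1.
Rearranging, λ(1600 − 106.1×4.3) = 106.1, so λ = 106.1/1144 = 0.09272 per min.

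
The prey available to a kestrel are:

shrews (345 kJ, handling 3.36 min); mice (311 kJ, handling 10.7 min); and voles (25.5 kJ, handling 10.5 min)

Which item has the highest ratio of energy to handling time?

Profitability E/h (kJ/min): shrews = 345/3.36 = 103, mice = 311/10.7 = 29.1, voles = 25.5/10.5 = 2.43.
Ranked: shrews > mice > voles.

shrews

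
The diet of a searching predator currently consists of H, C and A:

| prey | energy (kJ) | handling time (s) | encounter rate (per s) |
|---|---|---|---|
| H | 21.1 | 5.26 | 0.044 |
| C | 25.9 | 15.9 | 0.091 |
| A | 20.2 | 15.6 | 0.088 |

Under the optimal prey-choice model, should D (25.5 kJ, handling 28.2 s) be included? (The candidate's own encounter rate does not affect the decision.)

Intake rate on the current diet: R = (0.044×21.1 + 0.091×25.9 + 0.088×20.2) / (1 + 0.044×5.26 + 0.091×15.9 + 0.088×15.6) = 5.063/4.051 = 1.25 kJ/s.
Profitability of D: 25.5/28.2 = 0.9043 kJ/s.
Since 0.9043 < R, time spent handling D is better spent searching.

No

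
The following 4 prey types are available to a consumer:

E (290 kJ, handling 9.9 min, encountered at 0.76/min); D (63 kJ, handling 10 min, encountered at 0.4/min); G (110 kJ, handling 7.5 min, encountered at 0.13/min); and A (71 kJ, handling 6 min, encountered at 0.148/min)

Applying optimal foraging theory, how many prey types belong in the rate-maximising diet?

1

Profitabilities (E/h, kJ/min): E 29.3, G 14.7, A 11.8, D 6.3. Add prey in this order while the next type's profitability exceeds the intake rate on those already taken.
Rate on top 1: 25.86. G: 14.7 < 25.86 → exclude; stop.
Optimal diet: E — 1 of 4 types.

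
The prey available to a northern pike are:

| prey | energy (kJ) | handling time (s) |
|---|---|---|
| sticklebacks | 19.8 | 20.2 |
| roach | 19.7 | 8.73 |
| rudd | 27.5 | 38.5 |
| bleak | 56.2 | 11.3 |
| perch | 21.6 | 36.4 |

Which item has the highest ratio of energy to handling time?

Profitability E/h (kJ/s): sticklebacks = 19.8/20.2 = 0.98, roach = 19.7/8.73 = 2.26, rudd = 27.5/38.5 = 0.714, bleak = 56.2/11.3 = 4.97, perch = 21.6/36.4 = 0.593.
Ranked: bleak > roach > sticklebacks > rudd > perch.

bleak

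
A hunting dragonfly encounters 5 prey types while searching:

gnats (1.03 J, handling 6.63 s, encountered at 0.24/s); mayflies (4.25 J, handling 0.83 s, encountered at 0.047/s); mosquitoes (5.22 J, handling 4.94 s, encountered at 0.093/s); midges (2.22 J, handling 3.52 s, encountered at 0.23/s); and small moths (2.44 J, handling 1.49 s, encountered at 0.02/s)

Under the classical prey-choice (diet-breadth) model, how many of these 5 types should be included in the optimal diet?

E/h in descending order: mayflies 5.12, small moths 1.64, mosquitoes 1.06, midges 0.631, gnats 0.155 J/s. The optimal diet is the largest prefix of this list for which every included type satisfies E_i/h_i > R on the types above it.
Rate on top 1: 0.1923. small moths: 1.64 > 0.1923 → include.
Rate on top 2: 0.2325. mosquitoes: 1.06 > 0.2325 → include.
Rate on top 3: 0.4803. midges: 0.631 > 0.4803 → include.
Rate on top 4: 0.5324. gnats: 0.155 < 0.5324 → exclude; stop.
Optimal diet: mayflies, small moths, mosquitoes, midges — 4 of 5 types.

4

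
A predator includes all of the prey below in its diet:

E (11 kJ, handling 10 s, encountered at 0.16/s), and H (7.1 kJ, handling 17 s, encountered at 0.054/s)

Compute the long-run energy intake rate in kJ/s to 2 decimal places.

Energy encountered per unit search time: 0.16×11 + 0.054×7.1 = 2.143 kJ/s.
Handling time per unit search time: 0.16×10 + 0.054×17 = 2.518.
Rate = 2.143/(1 + 2.518) = 0.6093 kJ/s.

0.61 kJ/s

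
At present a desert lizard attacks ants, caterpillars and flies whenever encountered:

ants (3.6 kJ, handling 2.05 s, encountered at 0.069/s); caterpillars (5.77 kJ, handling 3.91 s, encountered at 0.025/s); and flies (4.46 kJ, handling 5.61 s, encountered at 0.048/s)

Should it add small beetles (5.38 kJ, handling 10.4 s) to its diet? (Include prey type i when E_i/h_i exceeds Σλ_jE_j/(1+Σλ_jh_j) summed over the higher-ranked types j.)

Yes

Current rate: (0.069×3.6 + 0.025×5.77 + 0.048×4.46)/(1 + 0.069×2.05 + 0.025×3.91 + 0.048×5.61) = 0.4022 kJ/s.
Profitability of small beetles: 5.38/10.4 = 0.5173 kJ/s.
0.5173 > 0.4022, so adding small beetles raises the average — include it.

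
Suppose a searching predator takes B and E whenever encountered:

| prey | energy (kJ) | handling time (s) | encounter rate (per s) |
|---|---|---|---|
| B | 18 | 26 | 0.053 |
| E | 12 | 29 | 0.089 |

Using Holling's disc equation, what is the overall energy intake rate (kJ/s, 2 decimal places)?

0.41 kJ/s

R = (0.053×18 + 0.089×12) / (1 + 0.053×26 + 0.089×29) = 2.022/4.959 = 0.4077 kJ/s.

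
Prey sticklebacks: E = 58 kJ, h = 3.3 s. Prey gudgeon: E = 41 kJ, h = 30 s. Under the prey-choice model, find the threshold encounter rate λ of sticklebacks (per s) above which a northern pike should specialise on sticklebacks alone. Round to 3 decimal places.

The zero-one rule: include gudgeon iff E₂/h₂ > λE₁/(1+λh₁). Equality gives the switch point.
λE₁h₂ = E₂ + λE₂h₁ ⇒ λ = E₂/(E₁h₂ − E₂h₁) = 41/(1740 − 135.3) = 0.02555 per s.

0.026 per s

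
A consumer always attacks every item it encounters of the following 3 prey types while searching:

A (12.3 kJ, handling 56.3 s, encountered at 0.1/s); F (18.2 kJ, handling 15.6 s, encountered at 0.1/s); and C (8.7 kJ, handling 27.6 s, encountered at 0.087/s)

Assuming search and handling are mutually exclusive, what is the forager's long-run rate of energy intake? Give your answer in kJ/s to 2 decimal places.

0.36 kJ/s

Energy encountered per unit search time: 0.1×12.3 + 0.1×18.2 + 0.087×8.7 = 3.807 kJ/s.
Handling time per unit search time: 0.1×56.3 + 0.1×15.6 + 0.087×27.6 = 9.591.
Rate = 3.807/(1 + 9.591) = 0.3594 kJ/s.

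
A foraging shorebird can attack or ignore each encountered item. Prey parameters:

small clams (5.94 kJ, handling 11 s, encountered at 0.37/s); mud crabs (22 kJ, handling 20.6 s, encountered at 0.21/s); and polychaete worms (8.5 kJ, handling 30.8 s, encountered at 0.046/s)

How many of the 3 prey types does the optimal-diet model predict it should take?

1

Profitabilities (E/h, kJ/s): mud crabs 1.07, small clams 0.54, polychaete worms 0.276. Add prey in this order while the next type's profitability exceeds the intake rate on those already taken.
Rate on top 1: 0.8674. small clams: 0.54 < 0.8674 → exclude; stop.
Optimal diet: mud crabs — 1 of 3 types.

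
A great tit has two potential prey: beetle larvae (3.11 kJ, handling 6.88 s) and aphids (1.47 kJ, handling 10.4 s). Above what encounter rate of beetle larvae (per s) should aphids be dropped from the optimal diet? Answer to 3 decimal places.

0.066 per s

The zero-one rule: include aphids iff E₂/h₂ > λE₁/(1+λh₁). Equality gives the switch point.
λE₁h₂ = E₂ + λE₂h₁ ⇒ λ = E₂/(E₁h₂ − E₂h₁) = 1.47/(32.34 − 10.11) = 0.06613 per s.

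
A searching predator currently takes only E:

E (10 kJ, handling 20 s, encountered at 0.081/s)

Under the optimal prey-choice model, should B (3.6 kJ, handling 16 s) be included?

Current rate: (0.081×10)/(1 + 0.081×20) = 0.3092 kJ/s.
Profitability of B: 3.6/16 = 0.225 kJ/s.
0.225 < 0.3092, so adding B would lower the average — exclude it.

No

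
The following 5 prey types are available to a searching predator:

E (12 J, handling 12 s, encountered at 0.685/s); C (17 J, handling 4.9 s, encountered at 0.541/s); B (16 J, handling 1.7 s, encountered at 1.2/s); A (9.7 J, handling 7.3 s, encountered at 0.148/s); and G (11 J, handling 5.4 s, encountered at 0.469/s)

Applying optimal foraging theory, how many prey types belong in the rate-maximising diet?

Profitabilities (E/h, J/s): B 9.41, C 3.47, G 2.04, A 1.33, E 1. Add prey in this order while the next type's profitability exceeds the intake rate on those already taken.
Rate on top 1: 6.316. C: 3.47 < 6.316 → exclude; stop.
Optimal diet: B — 1 of 5 types.

1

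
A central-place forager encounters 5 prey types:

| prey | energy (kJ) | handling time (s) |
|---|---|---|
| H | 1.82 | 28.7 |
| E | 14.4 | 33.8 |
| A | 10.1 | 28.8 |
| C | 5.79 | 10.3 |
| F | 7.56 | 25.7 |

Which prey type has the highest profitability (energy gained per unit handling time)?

C

In descending order of E/h:
C: 5.79/10.3 = 0.562 kJ/s
E: 14.4/33.8 = 0.426 kJ/s
A: 10.1/28.8 = 0.351 kJ/s
F: 7.56/25.7 = 0.294 kJ/s
H: 1.82/28.7 = 0.0634 kJ/s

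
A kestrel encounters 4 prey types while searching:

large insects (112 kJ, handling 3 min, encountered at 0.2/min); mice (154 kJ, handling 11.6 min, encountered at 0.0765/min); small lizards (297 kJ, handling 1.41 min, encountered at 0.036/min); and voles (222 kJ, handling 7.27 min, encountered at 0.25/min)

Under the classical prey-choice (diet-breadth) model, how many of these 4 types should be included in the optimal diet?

3

Profitabilities (E/h, kJ/min): small lizards 211, large insects 37.3, voles 30.5, mice 13.3. Add prey in this order while the next type's profitability exceeds the intake rate on those already taken.
Rate on top 1: 10.18. large insects: 37.3 > 10.18 → include.
Rate on top 2: 20.05. voles: 30.5 > 20.05 → include.
Rate on top 3: 25.54. mice: 13.3 < 25.54 → exclude; stop.
Optimal diet: small lizards, large insects, voles — 3 of 4 types.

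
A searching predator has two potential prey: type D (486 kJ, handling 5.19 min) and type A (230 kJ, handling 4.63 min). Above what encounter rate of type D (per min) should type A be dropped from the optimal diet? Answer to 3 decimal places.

0.218 per min

At the threshold, the rate on type D alone equals the profitability of type A: λ·486/(1 + λ·5.19) = 230/4.63 = 49.68.
Rearranging, λ(486 − 49.68×5.19) = 49.68, so λ = 49.68/228.2 = 0.2177 per min.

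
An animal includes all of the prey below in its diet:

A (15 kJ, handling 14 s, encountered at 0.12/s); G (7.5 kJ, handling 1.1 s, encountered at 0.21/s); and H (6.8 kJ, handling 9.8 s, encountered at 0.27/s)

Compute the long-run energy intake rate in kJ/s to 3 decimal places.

0.938 kJ/s

Energy encountered per unit search time: 0.12×15 + 0.21×7.5 + 0.27×6.8 = 5.211 kJ/s.
Handling time per unit search time: 0.12×14 + 0.21×1.1 + 0.27×9.8 = 4.557.
Rate = 5.211/(1 + 4.557) = 0.9377 kJ/s.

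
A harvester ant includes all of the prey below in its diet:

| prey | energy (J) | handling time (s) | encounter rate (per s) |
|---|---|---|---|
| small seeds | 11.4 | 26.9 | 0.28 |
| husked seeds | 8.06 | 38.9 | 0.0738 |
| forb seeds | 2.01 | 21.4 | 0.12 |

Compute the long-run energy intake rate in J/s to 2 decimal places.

0.29 J/s

R = Σλ_iE_i / (1 + Σλ_ih_i)
Numerator: 0.28×11.4 + 0.0738×8.06 + 0.12×2.01 = 4.028
Denominator: 1 + 0.28×26.9 + 0.0738×38.9 + 0.12×21.4 = 13.97
R = 4.028/13.97 = 0.2883 J/s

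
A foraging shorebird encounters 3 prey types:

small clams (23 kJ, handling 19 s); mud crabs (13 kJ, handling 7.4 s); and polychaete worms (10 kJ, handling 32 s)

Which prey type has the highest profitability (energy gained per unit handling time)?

mud crabs

In descending order of E/h:
mud crabs: 13/7.4 = 1.76 kJ/s
small clams: 23/19 = 1.21 kJ/s
polychaete worms: 10/32 = 0.312 kJ/s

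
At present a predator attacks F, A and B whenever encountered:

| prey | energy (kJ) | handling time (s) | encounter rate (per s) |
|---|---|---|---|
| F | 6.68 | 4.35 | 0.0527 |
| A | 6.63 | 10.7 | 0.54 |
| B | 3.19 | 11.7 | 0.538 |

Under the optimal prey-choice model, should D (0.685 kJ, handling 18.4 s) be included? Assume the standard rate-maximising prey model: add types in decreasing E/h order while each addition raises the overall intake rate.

Current rate: (0.0527×6.68 + 0.54×6.63 + 0.538×3.19)/(1 + 0.0527×4.35 + 0.54×10.7 + 0.538×11.7) = 0.4246 kJ/s.
Profitability of D: 0.685/18.4 = 0.03723 kJ/s.
0.03723 < 0.4246, so adding D would lower the average — exclude it.

No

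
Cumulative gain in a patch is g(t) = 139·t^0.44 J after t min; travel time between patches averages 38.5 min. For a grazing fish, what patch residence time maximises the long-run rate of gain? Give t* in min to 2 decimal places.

30.25 min

Optimal t* satisfies g'(t*) = g(t*)/(T + t*).
g'(t) = 0.44·139·t^-0.56. Setting 0.44·139·t^-0.56 = 139·t^0.44/(38.5+t) gives 0.44(38.5+t) = t, so 0.56·t = 0.44×38.5.
t* = 0.44×38.5/0.56 = 30.25 min.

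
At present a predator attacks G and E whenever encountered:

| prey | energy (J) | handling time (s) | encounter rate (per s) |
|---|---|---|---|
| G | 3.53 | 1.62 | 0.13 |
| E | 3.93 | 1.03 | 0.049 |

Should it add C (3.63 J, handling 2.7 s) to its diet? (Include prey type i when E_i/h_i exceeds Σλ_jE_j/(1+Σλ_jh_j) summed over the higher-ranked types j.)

Yes

On G and E alone, R = ΣλE/(1+Σλh) = 0.6515/1.261 = 0.5166 J/s.
Profitability of C: 3.63/2.7 = 1.344 J/s.
Since 1.344 > R, including C increases the long-run rate.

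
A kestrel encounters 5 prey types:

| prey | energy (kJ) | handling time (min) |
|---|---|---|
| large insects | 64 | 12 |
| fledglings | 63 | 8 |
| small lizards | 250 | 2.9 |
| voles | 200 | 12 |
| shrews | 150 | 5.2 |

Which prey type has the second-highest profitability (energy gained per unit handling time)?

shrews

In descending order of E/h:
small lizards: 250/2.9 = 86.2 kJ/min
shrews: 150/5.2 = 28.8 kJ/min
voles: 200/12 = 16.7 kJ/min
fledglings: 63/8 = 7.88 kJ/min
large insects: 64/12 = 5.33 kJ/min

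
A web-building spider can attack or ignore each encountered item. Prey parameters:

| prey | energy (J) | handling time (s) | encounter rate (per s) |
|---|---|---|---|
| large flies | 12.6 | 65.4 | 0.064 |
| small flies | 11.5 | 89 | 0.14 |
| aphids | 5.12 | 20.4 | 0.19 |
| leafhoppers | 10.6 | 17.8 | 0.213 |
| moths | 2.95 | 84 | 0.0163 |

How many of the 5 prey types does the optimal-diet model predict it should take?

1

E/h in descending order: leafhoppers 0.596, aphids 0.251, large flies 0.193, small flies 0.129, moths 0.0351 J/s. The optimal diet is the largest prefix of this list for which every included type satisfies E_i/h_i > R on the types above it.
Rate on top 1: 0.4712. aphids: 0.251 < 0.4712 → exclude; stop.
Optimal diet: leafhoppers — 1 of 5 types.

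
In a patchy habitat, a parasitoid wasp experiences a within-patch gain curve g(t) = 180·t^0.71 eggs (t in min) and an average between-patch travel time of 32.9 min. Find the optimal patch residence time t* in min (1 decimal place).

Optimal t* satisfies g'(t*) = g(t*)/(T + t*).
g'(t) = 0.71·180·t^-0.29. Setting 0.71·180·t^-0.29 = 180·t^0.71/(32.9+t) gives 0.71(32.9+t) = t, so 0.29·t = 0.71×32.9.
t* = 0.71×32.9/0.29 = 80.55 min.

80.5 min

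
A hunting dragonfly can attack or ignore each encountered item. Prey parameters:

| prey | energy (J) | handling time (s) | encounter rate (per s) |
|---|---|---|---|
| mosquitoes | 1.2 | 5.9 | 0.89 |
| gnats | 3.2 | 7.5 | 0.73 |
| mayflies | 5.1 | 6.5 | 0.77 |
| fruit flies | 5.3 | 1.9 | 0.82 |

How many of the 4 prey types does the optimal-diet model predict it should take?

1

Profitabilities (E/h, J/s): fruit flies 2.79, mayflies 0.785, gnats 0.427, mosquitoes 0.203. Add prey in this order while the next type's profitability exceeds the intake rate on those already taken.
Rate on top 1: 1.699. mayflies: 0.785 < 1.699 → exclude; stop.
Optimal diet: fruit flies — 1 of 4 types.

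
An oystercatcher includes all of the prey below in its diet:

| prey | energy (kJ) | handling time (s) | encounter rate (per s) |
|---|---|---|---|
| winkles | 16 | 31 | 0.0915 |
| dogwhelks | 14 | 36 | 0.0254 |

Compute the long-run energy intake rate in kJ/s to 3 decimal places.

R = (0.0915×16 + 0.0254×14) / (1 + 0.0915×31 + 0.0254×36) = 1.82/4.751 = 0.383 kJ/s.

0.383 kJ/s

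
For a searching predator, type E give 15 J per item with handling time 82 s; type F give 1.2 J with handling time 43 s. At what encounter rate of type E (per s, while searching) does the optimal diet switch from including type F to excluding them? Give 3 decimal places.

At the threshold, the rate on type E alone equals the profitability of type F: λ·15/(1 + λ·82) = 1.2/43 = 0.02791.
Rearranging, λ(15 − 0.02791×82) = 0.02791, so λ = 0.02791/12.71 = 0.002195 per s.

0.002 per s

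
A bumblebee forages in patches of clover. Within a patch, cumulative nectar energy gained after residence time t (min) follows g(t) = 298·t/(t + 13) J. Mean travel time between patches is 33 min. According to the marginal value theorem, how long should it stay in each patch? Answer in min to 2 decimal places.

Optimal t* satisfies g'(t*) = g(t*)/(T + t*).
g'(t) = 298·13/(t + 13)². Setting 298·13/(t+13)² = 298t/[(t+13)(33+t)] gives 13(33+t) = t(t+13), so t² = 13×33 = 429.
t* = √429 = 20.71 min.

20.71 min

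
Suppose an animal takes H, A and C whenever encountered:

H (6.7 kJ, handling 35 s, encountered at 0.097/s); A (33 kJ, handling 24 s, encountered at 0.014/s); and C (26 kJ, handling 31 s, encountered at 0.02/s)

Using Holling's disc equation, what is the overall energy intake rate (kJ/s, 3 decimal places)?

0.305 kJ/s

R = (0.097×6.7 + 0.014×33 + 0.02×26) / (1 + 0.097×35 + 0.014×24 + 0.02×31) = 1.632/5.351 = 0.305 kJ/s.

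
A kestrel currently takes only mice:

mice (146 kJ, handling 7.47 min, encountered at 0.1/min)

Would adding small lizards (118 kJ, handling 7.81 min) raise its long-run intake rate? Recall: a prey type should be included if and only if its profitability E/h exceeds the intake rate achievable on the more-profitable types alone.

Intake rate on the current diet: R = (0.1×146) / (1 + 0.1×7.47) = 14.6/1.747 = 8.357 kJ/min.
small lizards: E/h = 118/7.81 = 15.11 kJ/min.
Since 15.11 > R, including small lizards increases the long-run rate.

Yes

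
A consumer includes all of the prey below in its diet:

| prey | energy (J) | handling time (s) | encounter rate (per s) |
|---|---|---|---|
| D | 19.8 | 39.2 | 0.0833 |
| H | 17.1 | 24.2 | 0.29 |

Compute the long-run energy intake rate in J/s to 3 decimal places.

R = (0.0833×19.8 + 0.29×17.1) / (1 + 0.0833×39.2 + 0.29×24.2) = 6.608/11.28 = 0.5857 J/s.

0.586 J/s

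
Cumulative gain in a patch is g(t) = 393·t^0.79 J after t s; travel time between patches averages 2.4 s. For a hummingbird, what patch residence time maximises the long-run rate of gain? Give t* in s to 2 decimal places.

Optimal t* satisfies g'(t*) = g(t*)/(T + t*).
g'(t) = 0.79·393·t^-0.21. Setting 0.79·393·t^-0.21 = 393·t^0.79/(2.4+t) gives 0.79(2.4+t) = t, so 0.21·t = 0.79×2.4.
t* = 0.79×2.4/0.21 = 9.029 s.

9.03 s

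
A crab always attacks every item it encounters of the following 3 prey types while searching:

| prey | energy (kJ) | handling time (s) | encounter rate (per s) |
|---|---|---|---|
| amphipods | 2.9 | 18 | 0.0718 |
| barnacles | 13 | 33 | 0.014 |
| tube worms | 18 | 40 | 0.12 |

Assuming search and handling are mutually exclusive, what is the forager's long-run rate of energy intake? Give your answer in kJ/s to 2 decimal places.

0.34 kJ/s

R = Σλ_iE_i / (1 + Σλ_ih_i)
Numerator: 0.0718×2.9 + 0.014×13 + 0.12×18 = 2.55
Denominator: 1 + 0.0718×18 + 0.014×33 + 0.12×40 = 7.554
R = 2.55/7.554 = 0.3376 kJ/s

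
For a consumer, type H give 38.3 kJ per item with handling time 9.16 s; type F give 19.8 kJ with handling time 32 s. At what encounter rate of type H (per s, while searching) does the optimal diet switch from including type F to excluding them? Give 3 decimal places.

The zero-one rule: include type F iff E₂/h₂ > λE₁/(1+λh₁). Equality gives the switch point.
λE₁h₂ = E₂ + λE₂h₁ ⇒ λ = E₂/(E₁h₂ − E₂h₁) = 19.8/(1226 − 181.4) = 0.01896 per s.

0.019 per s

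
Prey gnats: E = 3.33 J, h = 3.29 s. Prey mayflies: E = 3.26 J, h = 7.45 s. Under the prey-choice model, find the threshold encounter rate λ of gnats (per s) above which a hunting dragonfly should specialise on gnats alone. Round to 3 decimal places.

0.231 per s

The zero-one rule: include mayflies iff E₂/h₂ > λE₁/(1+λh₁). Equality gives the switch point.
λE₁h₂ = E₂ + λE₂h₁ ⇒ λ = E₂/(E₁h₂ − E₂h₁) = 3.26/(24.81 − 10.73) = 0.2315 per s.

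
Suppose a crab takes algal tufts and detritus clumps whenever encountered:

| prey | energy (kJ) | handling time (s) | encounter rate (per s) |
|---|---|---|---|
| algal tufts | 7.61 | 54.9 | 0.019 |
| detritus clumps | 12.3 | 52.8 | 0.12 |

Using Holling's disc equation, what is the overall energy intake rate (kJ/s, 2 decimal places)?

0.19 kJ/s

R = Σλ_iE_i / (1 + Σλ_ih_i)
Numerator: 0.019×7.61 + 0.12×12.3 = 1.621
Denominator: 1 + 0.019×54.9 + 0.12×52.8 = 8.379
R = 1.621/8.379 = 0.1934 kJ/s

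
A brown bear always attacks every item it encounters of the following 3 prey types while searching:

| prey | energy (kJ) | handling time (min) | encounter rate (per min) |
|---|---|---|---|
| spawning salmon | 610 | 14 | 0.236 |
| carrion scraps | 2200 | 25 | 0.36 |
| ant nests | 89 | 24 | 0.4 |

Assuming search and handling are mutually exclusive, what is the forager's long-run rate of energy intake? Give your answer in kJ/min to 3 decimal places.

42.419 kJ/min

Energy encountered per unit search time: 0.236×610 + 0.36×2200 + 0.4×89 = 971.6 kJ/min.
Handling time per unit search time: 0.236×14 + 0.36×25 + 0.4×24 = 21.9.
Rate = 971.6/(1 + 21.9) = 42.42 kJ/min.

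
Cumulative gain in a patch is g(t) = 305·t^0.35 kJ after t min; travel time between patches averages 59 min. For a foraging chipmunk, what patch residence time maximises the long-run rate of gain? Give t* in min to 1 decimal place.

Maximise g(t)/(T+t): set derivative to zero → g'(t)(T+t) = g(t).
g'(t) = 0.35·305·t^-0.65. Setting 0.35·305·t^-0.65 = 305·t^0.35/(59+t) gives 0.35(59+t) = t, so 0.65·t = 0.35×59.
t* = 0.35×59/0.65 = 31.77 min.

31.8 min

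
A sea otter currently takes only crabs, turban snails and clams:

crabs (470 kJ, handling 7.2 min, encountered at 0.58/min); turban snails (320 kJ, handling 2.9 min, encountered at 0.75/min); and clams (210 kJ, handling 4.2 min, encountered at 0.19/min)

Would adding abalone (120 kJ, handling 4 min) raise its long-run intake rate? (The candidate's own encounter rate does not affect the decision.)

Current rate: (0.58×470 + 0.75×320 + 0.19×210)/(1 + 0.58×7.2 + 0.75×2.9 + 0.19×4.2) = 67.8 kJ/min.
Profitability of abalone: 120/4 = 30 kJ/min.
30 < 67.8, so adding abalone would lower the average — exclude it.

No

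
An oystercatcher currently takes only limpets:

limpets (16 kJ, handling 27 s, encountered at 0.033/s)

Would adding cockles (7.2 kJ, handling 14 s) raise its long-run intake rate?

On limpets alone, R = ΣλE/(1+Σλh) = 0.528/1.891 = 0.2792 kJ/s.
cockles: E/h = 7.2/14 = 0.5143 kJ/s.
Since 0.5143 > R, including cockles increases the long-run rate.

Yes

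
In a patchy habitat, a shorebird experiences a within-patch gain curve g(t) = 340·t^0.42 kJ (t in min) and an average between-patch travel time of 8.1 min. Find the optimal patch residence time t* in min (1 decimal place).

Maximise g(t)/(T+t): set derivative to zero → g'(t)(T+t) = g(t).
g'(t) = 0.42·340·t^-0.58. Setting 0.42·340·t^-0.58 = 340·t^0.42/(8.1+t) gives 0.42(8.1+t) = t, so 0.58·t = 0.42×8.1.
t* = 0.42×8.1/0.58 = 5.866 min.

5.9 min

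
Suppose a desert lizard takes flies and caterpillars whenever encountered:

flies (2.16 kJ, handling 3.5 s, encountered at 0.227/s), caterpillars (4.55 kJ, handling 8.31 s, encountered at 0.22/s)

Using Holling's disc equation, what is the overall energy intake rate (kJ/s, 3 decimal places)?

R = Σλ_iE_i / (1 + Σλ_ih_i)
Numerator: 0.227×2.16 + 0.22×4.55 = 1.491
Denominator: 1 + 0.227×3.5 + 0.22×8.31 = 3.623
R = 1.491/3.623 = 0.4117 kJ/s

0.412 kJ/s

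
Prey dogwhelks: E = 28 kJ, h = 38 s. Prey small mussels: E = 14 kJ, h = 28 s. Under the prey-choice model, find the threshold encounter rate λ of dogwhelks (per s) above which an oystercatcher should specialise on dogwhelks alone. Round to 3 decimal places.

Drop small mussels once their profitability E₂/h₂ falls below the rate achievable on dogwhelks alone: E₂/h₂ = λE₁/(1 + λh₁).
Solve for λ: λE₁h₂ = E₂(1 + λh₁) → λ(E₁h₂ − E₂h₁) = E₂ → λ = E₂/(E₁h₂ − E₂h₁).
λ = 14/(28×28 − 14×38) = 14/252 = 0.05556 per s.

0.056 per s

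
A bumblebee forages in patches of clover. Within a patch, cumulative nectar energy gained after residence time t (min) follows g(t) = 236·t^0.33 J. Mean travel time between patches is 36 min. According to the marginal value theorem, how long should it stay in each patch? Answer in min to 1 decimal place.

By the marginal value theorem, leave when the instantaneous gain rate g'(t) equals the habitat-wide average g(t)/(T + t).
g'(t) = 0.33·236·t^-0.67. Setting 0.33·236·t^-0.67 = 236·t^0.33/(36+t) gives 0.33(36+t) = t, so 0.67·t = 0.33×36.
t* = 0.33×36/0.67 = 17.73 min.

17.7 min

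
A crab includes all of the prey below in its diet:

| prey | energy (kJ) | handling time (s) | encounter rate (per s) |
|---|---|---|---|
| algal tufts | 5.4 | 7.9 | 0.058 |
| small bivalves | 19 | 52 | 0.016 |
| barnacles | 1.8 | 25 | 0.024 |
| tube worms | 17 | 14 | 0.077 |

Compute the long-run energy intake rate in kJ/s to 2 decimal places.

0.50 kJ/s

R = Σλ_iE_i / (1 + Σλ_ih_i)
Numerator: 0.058×5.4 + 0.016×19 + 0.024×1.8 + 0.077×17 = 1.969
Denominator: 1 + 0.058×7.9 + 0.016×52 + 0.024×25 + 0.077×14 = 3.968
R = 1.969/3.968 = 0.4963 kJ/s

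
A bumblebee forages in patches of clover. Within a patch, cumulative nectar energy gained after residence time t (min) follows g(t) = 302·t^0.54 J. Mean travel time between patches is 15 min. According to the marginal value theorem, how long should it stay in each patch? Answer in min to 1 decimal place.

17.6 min

Maximise g(t)/(T+t): set derivative to zero → g'(t)(T+t) = g(t).
g'(t) = 0.54·302·t^-0.46. Setting 0.54·302·t^-0.46 = 302·t^0.54/(15+t) gives 0.54(15+t) = t, so 0.46·t = 0.54×15.
t* = 0.54×15/0.46 = 17.61 min.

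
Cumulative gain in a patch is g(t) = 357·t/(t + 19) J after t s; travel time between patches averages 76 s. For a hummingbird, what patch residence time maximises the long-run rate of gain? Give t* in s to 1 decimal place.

Optimal t* satisfies g'(t*) = g(t*)/(T + t*).
g'(t) = 357·19/(t + 19)². Setting 357·19/(t+19)² = 357t/[(t+19)(76+t)] gives 19(76+t) = t(t+19), so t² = 19×76 = 1444.
t* = √1444 = 38 s.

38.0 s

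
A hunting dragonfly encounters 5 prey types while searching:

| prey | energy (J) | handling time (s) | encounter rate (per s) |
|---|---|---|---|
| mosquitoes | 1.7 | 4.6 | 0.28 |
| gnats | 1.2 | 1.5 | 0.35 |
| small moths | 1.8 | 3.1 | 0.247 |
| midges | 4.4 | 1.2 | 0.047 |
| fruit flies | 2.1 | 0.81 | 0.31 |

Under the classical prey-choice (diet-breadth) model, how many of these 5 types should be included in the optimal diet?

Rank by E/h (J/s): midges 3.67, fruit flies 2.59, gnats 0.8, small moths 0.581, mosquitoes 0.37. Include each in turn until the next type's E/h falls below the running intake rate.
Rate on top 1: 0.1958. fruit flies: 2.59 > 0.1958 → include.
Rate on top 2: 0.6561. gnats: 0.8 > 0.6561 → include.
Rate on top 3: 0.6973. small moths: 0.581 < 0.6973 → exclude; stop.
Optimal diet: midges, fruit flies, gnats — 3 of 5 types.

3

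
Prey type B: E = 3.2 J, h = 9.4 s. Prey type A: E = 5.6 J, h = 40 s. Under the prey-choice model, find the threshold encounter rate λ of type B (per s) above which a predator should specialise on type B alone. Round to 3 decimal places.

At the threshold, the rate on type B alone equals the profitability of type A: λ·3.2/(1 + λ·9.4) = 5.6/40 = 0.14.
Rearranging, λ(3.2 − 0.14×9.4) = 0.14, so λ = 0.14/1.884 = 0.07431 per s.

0.074 per s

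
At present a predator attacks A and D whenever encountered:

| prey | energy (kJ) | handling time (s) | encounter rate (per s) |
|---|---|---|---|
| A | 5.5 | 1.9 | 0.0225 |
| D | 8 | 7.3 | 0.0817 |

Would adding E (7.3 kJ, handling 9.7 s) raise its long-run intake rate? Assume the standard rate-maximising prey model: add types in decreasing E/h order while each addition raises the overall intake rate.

Yes

On A and D alone, R = ΣλE/(1+Σλh) = 0.7773/1.639 = 0.4742 kJ/s.
Profitability of E: 7.3/9.7 = 0.7526 kJ/s.
Since 0.7526 > R, including E increases the long-run rate.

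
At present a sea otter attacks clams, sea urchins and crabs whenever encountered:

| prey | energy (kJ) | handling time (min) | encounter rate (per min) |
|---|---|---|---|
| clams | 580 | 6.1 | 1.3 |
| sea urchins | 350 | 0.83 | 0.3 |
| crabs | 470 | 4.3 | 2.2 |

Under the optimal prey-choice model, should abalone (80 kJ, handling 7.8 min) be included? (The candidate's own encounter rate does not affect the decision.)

Current rate: (1.3×580 + 0.3×350 + 2.2×470)/(1 + 1.3×6.1 + 0.3×0.83 + 2.2×4.3) = 101.6 kJ/min.
Profitability of abalone: 80/7.8 = 10.26 kJ/min.
10.26 < 101.6, so adding abalone would lower the average — exclude it.

No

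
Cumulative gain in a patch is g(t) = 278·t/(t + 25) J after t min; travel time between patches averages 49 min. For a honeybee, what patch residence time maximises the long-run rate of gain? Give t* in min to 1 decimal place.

35.0 min

Optimal t* satisfies g'(t*) = g(t*)/(T + t*).
g'(t) = 278·25/(t + 25)². Setting 278·25/(t+25)² = 278t/[(t+25)(49+t)] gives 25(49+t) = t(t+25), so t² = 25×49 = 1225.
t* = √1225 = 35 min.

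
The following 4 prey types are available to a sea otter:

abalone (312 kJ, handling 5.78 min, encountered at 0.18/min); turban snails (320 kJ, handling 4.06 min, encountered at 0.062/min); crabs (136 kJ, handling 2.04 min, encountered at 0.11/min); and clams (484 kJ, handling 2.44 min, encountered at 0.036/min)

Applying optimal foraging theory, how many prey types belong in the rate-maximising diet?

4

E/h in descending order: clams 198, turban snails 78.8, crabs 66.7, abalone 54 kJ/min. The optimal diet is the largest prefix of this list for which every included type satisfies E_i/h_i > R on the types above it.
Rate on top 1: 16.02. turban snails: 78.8 > 16.02 → include.
Rate on top 2: 27.82. crabs: 66.7 > 27.82 → include.
Rate on top 3: 33.39. abalone: 54 > 33.39 → include.
Optimal diet: clams, turban snails, crabs, abalone — 4 of 4 types.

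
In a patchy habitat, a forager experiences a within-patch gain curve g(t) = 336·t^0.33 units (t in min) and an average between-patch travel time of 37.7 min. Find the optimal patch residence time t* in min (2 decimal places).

By the marginal value theorem, leave when the instantaneous gain rate g'(t) equals the habitat-wide average g(t)/(T + t).
g'(t) = 0.33·336·t^-0.67. Setting 0.33·336·t^-0.67 = 336·t^0.33/(37.7+t) gives 0.33(37.7+t) = t, so 0.67·t = 0.33×37.7.
t* = 0.33×37.7/0.67 = 18.57 min.

18.57 min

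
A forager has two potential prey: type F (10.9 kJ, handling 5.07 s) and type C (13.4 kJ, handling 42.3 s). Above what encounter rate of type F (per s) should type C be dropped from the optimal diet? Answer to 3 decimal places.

0.034 per s

The zero-one rule: include type C iff E₂/h₂ > λE₁/(1+λh₁). Equality gives the switch point.
λE₁h₂ = E₂ + λE₂h₁ ⇒ λ = E₂/(E₁h₂ − E₂h₁) = 13.4/(461.1 − 67.94) = 0.03409 per s.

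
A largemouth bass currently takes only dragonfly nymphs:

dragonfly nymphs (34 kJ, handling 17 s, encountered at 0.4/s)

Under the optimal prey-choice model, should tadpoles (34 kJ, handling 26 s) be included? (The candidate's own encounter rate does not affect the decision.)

Intake rate on the current diet: R = (0.4×34) / (1 + 0.4×17) = 13.6/7.8 = 1.744 kJ/s.
Profitability of tadpoles: 34/26 = 1.308 kJ/s.
1.308 < 1.744, so adding tadpoles would lower the average — exclude it.

No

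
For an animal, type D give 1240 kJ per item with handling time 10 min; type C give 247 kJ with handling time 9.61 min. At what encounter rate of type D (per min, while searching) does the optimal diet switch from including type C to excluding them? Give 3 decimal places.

0.026 per min

The zero-one rule: include type C iff E₂/h₂ > λE₁/(1+λh₁). Equality gives the switch point.
λE₁h₂ = E₂ + λE₂h₁ ⇒ λ = E₂/(E₁h₂ − E₂h₁) = 247/(1.192e+04 − 2470) = 0.02615 per min.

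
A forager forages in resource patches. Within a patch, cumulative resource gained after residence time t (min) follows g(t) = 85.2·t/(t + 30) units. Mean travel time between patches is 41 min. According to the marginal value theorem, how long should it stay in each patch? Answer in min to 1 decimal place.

35.1 min

Maximise g(t)/(T+t): set derivative to zero → g'(t)(T+t) = g(t).
g'(t) = 85.2·30/(t + 30)². Setting 85.2·30/(t+30)² = 85.2t/[(t+30)(41+t)] gives 30(41+t) = t(t+30), so t² = 30×41 = 1230.
t* = √1230 = 35.07 min.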